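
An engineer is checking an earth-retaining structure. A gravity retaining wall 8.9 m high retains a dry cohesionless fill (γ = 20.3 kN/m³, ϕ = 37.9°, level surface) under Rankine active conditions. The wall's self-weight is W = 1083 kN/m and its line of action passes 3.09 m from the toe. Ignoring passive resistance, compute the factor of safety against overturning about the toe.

5.87

K_a = tan²(45° − 37.9°/2) = 0.2389.
P_a = ½K_aγH² = 0.5×0.2389×20.3×8.9² = 192.1 kN/m, acting at H/3 = 2.967 m above the base.
Overturning moment M_o = P_a × H/3 = 192.1 × 2.967 = 569.9.
Resisting moment M_r = W × 3.09 = 1083 × 3.09 = 3346.
FS_overturning = M_r/M_o = 3346/569.9 = 5.872.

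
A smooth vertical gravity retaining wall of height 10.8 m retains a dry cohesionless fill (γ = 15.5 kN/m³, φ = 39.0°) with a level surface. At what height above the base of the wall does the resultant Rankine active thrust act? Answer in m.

K_a = 0.2275.
The pressure distribution is triangular, so the resultant acts at H/3 above the base = 10.8/3 = 3.600 m.

3.60 m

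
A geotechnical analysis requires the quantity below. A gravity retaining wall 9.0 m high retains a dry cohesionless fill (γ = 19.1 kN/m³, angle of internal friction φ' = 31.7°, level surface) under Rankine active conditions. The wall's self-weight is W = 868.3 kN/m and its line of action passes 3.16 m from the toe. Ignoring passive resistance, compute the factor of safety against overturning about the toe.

3.80

K_a = tan²(45° − 31.7°/2) = 0.3111.
P_a = ½K_aγH² = 0.5×0.3111×19.1×9.0² = 240.6 kN/m, acting at H/3 = 3.000 m above the base.
Overturning moment M_o = P_a × H/3 = 240.6 × 3.000 = 721.9.
Resisting moment M_r = W × 3.16 = 868.3 × 3.16 = 2744.
FS_overturning = M_r/M_o = 2744/721.9 = 3.801.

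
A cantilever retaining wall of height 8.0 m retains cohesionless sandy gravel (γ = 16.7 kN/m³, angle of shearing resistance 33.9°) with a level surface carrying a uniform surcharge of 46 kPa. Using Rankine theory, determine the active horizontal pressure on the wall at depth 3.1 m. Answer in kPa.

K_a = (1 − sin φ)/(1 + sin φ) = 0.2839.
σ_v = γz + q = 16.7 × 3.1 + 46 = 97.77 kPa.
σ_h = K_a σ_v = 0.2839 × 97.77 = 27.76 kPa.

27.8 kPa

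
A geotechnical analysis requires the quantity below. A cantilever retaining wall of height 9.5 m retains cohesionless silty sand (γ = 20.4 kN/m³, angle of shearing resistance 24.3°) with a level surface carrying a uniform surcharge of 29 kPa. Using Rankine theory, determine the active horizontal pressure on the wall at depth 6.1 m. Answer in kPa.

64.0 kPa

K_a = (1 − sin φ)/(1 + sin φ) = 0.4169.
σ_v = γz + q = 20.4 × 6.1 + 29 = 153.4 kPa.
σ_h = K_a σ_v = 0.4169 × 153.4 = 63.97 kPa.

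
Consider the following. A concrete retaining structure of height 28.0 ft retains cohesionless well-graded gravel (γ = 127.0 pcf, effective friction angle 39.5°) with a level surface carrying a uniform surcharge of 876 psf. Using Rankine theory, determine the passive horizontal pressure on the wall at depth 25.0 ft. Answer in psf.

18200 psf

K_p = (1 + sin φ)/(1 − sin φ) = 4.496.
σ_v = γz + q = 127.0 × 25.0 + 876 = 4051 psf.
σ_h = K_p σ_v = 4.496 × 4051 = 18210 psf.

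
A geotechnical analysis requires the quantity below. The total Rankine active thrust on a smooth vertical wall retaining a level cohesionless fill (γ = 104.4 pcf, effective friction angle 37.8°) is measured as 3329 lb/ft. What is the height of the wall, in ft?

K_a = 0.2400. P_a = ½ K_a γ H² ⇒ H = √(2P_a/(K_a γ)).
H = √(2×3329/(0.2400×104.4)) = 16.30 ft.

16.3 ft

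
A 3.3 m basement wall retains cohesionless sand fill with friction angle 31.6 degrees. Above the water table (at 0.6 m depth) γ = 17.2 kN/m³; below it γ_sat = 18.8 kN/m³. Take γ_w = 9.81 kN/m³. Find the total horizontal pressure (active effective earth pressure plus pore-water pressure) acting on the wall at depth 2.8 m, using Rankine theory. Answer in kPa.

31.0 kPa

K_a = (1 − sin φ)/(1 + sin φ) = 0.3123.
γ' = 18.8 − 9.81 = 8.990 kN/m³.
Effective vertical stress at 2.8 m: σ'_v = 17.2×0.6 + 8.990×2.20 = 30.10 kPa.
σ'_h = K_a σ'_v = 0.3123 × 30.10 = 9.401 kPa; u = γ_w × 2.20 = 21.58 kPa.
Total σ_h = 9.401 + 21.58 = 30.98 kPa.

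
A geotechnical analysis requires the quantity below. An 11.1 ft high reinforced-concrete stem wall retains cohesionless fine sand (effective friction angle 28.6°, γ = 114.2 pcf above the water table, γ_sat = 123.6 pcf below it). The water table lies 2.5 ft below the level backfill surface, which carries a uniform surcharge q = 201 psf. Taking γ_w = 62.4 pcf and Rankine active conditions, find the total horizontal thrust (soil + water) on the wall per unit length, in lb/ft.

4880 lb/ft

K_a = tan²(45° − φ/2) = 0.3525.
γ' = 123.6 − 62.4 = 61.20 pcf. h₂ = H − d_w = 8.6 ft.
σ'_h: at surface K_a·q = 70.86; at WT K_a(q+γd_w) = 171.5; at base K_a(q+γd_w+γ'h₂) = 357.1 psf.
P₁ = ½(70.86+171.5)×2.5 = 303.0; P₂ = ½(171.5+357.1)×8.6 = 2273; P_w = ½γ_w h₂² = 2308.
Total = 303.0+2273+2308 = 4883 lb/ft.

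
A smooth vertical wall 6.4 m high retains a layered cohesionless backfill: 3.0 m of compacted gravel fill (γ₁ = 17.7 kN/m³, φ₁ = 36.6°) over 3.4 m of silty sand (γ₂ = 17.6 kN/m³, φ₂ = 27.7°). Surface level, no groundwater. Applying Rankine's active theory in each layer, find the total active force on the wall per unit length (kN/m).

123 kN/m

K_a1 = tan²(45°−36.6°/2) = 0.2530; K_a2 = tan²(45°−27.7°/2) = 0.3653.
Layer 1: σ at base = K_a1 γ₁ h₁ = 13.43 kPa; P₁ = ½×13.43×3.0 = 20.15.
Layer 2: σ_v at top = γ₁h₁ = 53.10; σ_h top = K_a2×53.10 = 19.40; σ_h base = K_a2×(53.10+17.6×3.4) = 41.26.
P₂ = ½(19.40+41.26)×3.4 = 103.1. Total P_a = 20.15+103.1 = 123.3 kN/m.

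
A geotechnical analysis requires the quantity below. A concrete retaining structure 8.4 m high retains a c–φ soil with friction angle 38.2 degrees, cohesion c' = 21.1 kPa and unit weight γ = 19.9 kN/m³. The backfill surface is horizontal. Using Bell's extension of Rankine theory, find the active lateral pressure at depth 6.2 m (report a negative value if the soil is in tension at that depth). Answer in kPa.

8.60 kPa

K_a = (1 − sin φ)/(1 + sin φ) = 0.2358.
σ_a = K_a γ z − 2c√K_a = 0.2358×19.9×6.2 − 2×21.1×0.4856 = 8.600 kPa.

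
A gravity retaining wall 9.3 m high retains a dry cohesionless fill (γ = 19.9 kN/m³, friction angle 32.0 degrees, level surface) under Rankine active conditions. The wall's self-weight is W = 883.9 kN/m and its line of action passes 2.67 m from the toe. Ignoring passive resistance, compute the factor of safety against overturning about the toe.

K_a = tan²(45° − 32.0°/2) = 0.3073.
P_a = ½K_aγH² = 0.5×0.3073×19.9×9.3² = 264.4 kN/m, acting at H/3 = 3.100 m above the base.
Overturning moment M_o = P_a × H/3 = 264.4 × 3.100 = 819.7.
Resisting moment M_r = W × 2.67 = 883.9 × 2.67 = 2360.
FS_overturning = M_r/M_o = 2360/819.7 = 2.879.

2.88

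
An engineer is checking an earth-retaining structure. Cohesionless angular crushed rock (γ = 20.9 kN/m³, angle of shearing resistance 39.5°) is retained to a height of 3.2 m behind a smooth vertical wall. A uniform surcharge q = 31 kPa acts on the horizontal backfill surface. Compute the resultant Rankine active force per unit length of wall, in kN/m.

45.9 kN/m

K_a = tan²(45° − φ/2) = 0.2224.
Soil triangle: ½ K_a γ H² = 0.5×0.2224×20.9×3.2² = 23.80 kN/m.
Surcharge rectangle: K_a q H = 0.2224×31×3.2 = 22.07 kN/m.
Total = 23.80 + 22.07 = 45.87 kN/m.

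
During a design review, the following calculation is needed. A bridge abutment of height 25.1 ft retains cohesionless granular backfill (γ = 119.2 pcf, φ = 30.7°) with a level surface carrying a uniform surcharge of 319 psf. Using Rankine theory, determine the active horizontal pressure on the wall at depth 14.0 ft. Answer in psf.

644 psf

K_a = (1 − sin φ)/(1 + sin φ) = 0.3240.
σ_v = γz + q = 119.2 × 14.0 + 319 = 1988 psf.
σ_h = K_a σ_v = 0.3240 × 1988 = 644.1 psf.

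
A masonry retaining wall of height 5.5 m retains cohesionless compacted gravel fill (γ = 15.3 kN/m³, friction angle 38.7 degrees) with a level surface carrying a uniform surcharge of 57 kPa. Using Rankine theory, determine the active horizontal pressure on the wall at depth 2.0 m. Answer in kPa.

K_a = (1 − sin φ)/(1 + sin φ) = 0.2306.
σ_v = γz + q = 15.3 × 2.0 + 57 = 87.60 kPa.
σ_h = K_a σ_v = 0.2306 × 87.60 = 20.20 kPa.

20.2 kPa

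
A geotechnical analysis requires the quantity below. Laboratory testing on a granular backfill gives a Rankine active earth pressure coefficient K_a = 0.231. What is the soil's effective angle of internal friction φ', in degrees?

K_a = tan²(45° − φ/2) ⇒ 45° − φ/2 = arctan(√0.231) = 25.67°.
φ = 2(45° − 25.67°) = 38.66°.

38.7°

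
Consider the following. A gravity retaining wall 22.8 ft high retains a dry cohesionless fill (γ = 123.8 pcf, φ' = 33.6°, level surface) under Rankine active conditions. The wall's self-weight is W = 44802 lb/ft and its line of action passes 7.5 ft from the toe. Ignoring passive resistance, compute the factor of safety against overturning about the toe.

K_a = tan²(45° − 33.6°/2) = 0.2875.
P_a = ½K_aγH² = 0.5×0.2875×123.8×22.8² = 9251 lb/ft, acting at H/3 = 7.600 ft above the base.
Overturning moment M_o = P_a × H/3 = 9251 × 7.600 = 70310.
Resisting moment M_r = W × 7.5 = 44802 × 7.5 = 336000.
FS_overturning = M_r/M_o = 336000/70310 = 4.779.

4.78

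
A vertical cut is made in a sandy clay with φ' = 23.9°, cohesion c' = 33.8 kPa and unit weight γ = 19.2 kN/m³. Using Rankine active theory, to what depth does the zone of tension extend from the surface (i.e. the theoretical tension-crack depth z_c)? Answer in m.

5.41 m

K_a = tan²(45° − 23.9°/2) = 0.4233; √K_a = 0.6506.
The active pressure is zero where K_a γ z = 2c√K_a, so z_c = 2c/(γ√K_a) = 2×33.8/(19.2×0.6506) = 5.411 m.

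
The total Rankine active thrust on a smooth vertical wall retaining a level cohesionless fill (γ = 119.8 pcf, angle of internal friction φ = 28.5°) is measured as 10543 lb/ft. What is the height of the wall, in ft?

22.3 ft

K_a = 0.3540. P_a = ½ K_a γ H² ⇒ H = √(2P_a/(K_a γ)).
H = √(2×10543/(0.3540×119.8)) = 22.30 ft.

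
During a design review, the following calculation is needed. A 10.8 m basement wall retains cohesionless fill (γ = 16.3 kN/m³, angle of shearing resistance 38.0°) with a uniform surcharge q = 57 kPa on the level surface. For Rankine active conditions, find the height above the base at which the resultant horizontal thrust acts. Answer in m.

4.31 m

K_a = 0.2379.
Triangular part P₁ = ½K_aγH² = 226.1 at H/3 = 3.600 m; rectangular part P₂ = K_a q H = 146.4 at H/2 = 5.400 m.
ȳ = (P₁·3.600 + P₂·5.400)/(P₁+P₂) = 4.307 m.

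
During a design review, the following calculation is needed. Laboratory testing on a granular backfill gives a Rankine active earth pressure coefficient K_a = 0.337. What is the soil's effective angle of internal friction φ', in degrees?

29.7°

K_a = tan²(45° − φ/2) ⇒ 45° − φ/2 = arctan(√0.337) = 30.14°.
φ = 2(45° − 30.14°) = 29.73°.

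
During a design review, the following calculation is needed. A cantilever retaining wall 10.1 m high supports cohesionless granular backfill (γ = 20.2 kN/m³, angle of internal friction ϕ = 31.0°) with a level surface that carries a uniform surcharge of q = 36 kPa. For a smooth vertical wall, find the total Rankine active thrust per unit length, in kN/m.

446 kN/m

K_a = tan²(45° − φ/2) = 0.3201.
Soil triangle: ½ K_a γ H² = 0.5×0.3201×20.2×10.1² = 329.8 kN/m.
Surcharge rectangle: K_a q H = 0.3201×36×10.1 = 116.4 kN/m.
Total = 329.8 + 116.4 = 446.2 kN/m.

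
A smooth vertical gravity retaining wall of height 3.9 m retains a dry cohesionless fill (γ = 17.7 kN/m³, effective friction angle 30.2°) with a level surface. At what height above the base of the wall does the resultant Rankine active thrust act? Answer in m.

1.30 m

K_a = 0.3307.
The pressure distribution is triangular, so the resultant acts at H/3 above the base = 3.9/3 = 1.300 m.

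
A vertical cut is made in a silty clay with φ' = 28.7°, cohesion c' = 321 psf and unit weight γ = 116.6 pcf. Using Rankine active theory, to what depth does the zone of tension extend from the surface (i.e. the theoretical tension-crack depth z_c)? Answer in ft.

K_a = tan²(45° − 28.7°/2) = 0.3511; √K_a = 0.5926.
The active pressure is zero where K_a γ z = 2c√K_a, so z_c = 2c/(γ√K_a) = 2×321/(116.6×0.5926) = 9.292 ft.

9.29 ft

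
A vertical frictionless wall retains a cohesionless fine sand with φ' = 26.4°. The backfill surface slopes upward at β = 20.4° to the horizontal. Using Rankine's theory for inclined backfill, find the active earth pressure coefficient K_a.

0.511

K_a = cos β · (cos β − √(cos²β − cos²φ)) / (cos β + √(cos²β − cos²φ)).
cos β = 0.9373, cos φ = 0.8957, √(cos²β − cos²φ) = 0.2760.
K_a = 0.9373 × (0.9373 − 0.2760)/(0.9373 + 0.2760) = 0.5108.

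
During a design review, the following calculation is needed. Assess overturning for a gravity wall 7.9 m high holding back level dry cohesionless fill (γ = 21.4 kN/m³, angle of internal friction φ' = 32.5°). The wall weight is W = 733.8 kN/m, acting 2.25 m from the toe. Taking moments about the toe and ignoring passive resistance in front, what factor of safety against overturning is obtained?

K_a = tan²(45° − 32.5°/2) = 0.3010.
P_a = ½K_aγH² = 0.5×0.3010×21.4×7.9² = 201.0 kN/m, acting at H/3 = 2.633 m above the base.
Overturning moment M_o = P_a × H/3 = 201.0 × 2.633 = 529.3.
Resisting moment M_r = W × 2.25 = 733.8 × 2.25 = 1651.
FS_overturning = M_r/M_o = 1651/529.3 = 3.119.

3.12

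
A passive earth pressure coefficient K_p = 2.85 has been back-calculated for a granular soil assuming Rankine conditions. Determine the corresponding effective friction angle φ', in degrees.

28.7°

K_p = (1+sin φ)/(1−sin φ) ⇒ sin φ = (K_p − 1)/(K_p + 1) = 0.4805.
φ = arcsin(0.4805) = 28.72°.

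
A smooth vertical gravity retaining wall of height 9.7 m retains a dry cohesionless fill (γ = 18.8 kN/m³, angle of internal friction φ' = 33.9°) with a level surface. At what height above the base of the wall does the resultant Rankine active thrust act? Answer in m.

K_a = 0.2839.
The pressure distribution is triangular, so the resultant acts at H/3 above the base = 9.7/3 = 3.233 m.

3.23 m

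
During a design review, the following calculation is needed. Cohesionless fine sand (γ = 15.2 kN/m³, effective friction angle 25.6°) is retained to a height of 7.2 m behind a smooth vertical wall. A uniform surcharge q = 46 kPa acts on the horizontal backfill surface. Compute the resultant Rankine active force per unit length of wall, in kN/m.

288 kN/m

K_a = tan²(45° − φ/2) = 0.3966.
Soil triangle: ½ K_a γ H² = 0.5×0.3966×15.2×7.2² = 156.2 kN/m.
Surcharge rectangle: K_a q H = 0.3966×46×7.2 = 131.3 kN/m.
Total = 156.2 + 131.3 = 287.6 kN/m.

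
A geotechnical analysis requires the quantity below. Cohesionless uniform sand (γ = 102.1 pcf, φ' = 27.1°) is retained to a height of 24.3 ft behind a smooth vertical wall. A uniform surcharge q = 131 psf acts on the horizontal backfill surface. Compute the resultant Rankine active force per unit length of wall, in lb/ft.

K_a = tan²(45° − φ/2) = 0.3741.
Soil triangle: ½ K_a γ H² = 0.5×0.3741×102.1×24.3² = 11280 lb/ft.
Surcharge rectangle: K_a q H = 0.3741×131×24.3 = 1191 lb/ft.
Total = 11280 + 1191 = 12470 lb/ft.

12500 lb/ft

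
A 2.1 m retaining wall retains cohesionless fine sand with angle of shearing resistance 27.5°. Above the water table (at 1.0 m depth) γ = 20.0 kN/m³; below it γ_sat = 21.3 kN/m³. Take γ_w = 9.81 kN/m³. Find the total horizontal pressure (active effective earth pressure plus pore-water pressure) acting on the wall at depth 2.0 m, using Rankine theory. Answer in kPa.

21.4 kPa

K_a = (1 − sin φ)/(1 + sin φ) = 0.3682.
γ' = 21.3 − 9.81 = 11.49 kN/m³.
Effective vertical stress at 2.0 m: σ'_v = 20.0×1.0 + 11.49×1.00 = 31.49 kPa.
σ'_h = K_a σ'_v = 0.3682 × 31.49 = 11.60 kPa; u = γ_w × 1.00 = 9.810 kPa.
Total σ_h = 11.60 + 9.810 = 21.41 kPa.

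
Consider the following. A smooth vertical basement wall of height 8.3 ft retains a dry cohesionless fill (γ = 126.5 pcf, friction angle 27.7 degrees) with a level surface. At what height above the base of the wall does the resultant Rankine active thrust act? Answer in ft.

2.77 ft

K_a = 0.3653.
The pressure distribution is triangular, so the resultant acts at H/3 above the base = 8.3/3 = 2.767 ft.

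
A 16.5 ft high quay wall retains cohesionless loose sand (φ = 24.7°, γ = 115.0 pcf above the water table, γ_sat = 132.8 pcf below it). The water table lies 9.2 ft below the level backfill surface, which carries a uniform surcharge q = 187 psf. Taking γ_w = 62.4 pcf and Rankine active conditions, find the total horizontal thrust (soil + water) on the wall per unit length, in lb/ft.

8870 lb/ft

K_a = tan²(45° − φ/2) = 0.4106.
γ' = 132.8 − 62.4 = 70.40 pcf. h₂ = H − d_w = 7.3 ft.
σ'_h: at surface K_a·q = 76.78; at WT K_a(q+γd_w) = 511.2; at base K_a(q+γd_w+γ'h₂) = 722.2 psf.
P₁ = ½(76.78+511.2)×9.2 = 2705; P₂ = ½(511.2+722.2)×7.3 = 4502; P_w = ½γ_w h₂² = 1663.
Total = 2705+4502+1663 = 8869 lb/ft.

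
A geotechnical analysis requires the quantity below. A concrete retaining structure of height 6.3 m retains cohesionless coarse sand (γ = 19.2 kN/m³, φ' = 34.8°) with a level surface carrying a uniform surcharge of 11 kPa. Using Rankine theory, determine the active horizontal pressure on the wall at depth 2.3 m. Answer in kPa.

K_a = (1 − sin φ)/(1 + sin φ) = 0.2733.
σ_v = γz + q = 19.2 × 2.3 + 11 = 55.16 kPa.
σ_h = K_a σ_v = 0.2733 × 55.16 = 15.08 kPa.

15.1 kPa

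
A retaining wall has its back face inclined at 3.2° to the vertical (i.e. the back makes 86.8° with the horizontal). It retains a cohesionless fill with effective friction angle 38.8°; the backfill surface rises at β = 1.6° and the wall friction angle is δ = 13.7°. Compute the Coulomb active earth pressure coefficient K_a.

K_a = sin²(α+φ) / [sin²α · sin(α−δ) · (1 + √{sin(φ+δ)sin(φ−β) / (sin(α−δ)sin(α+β))})²].
With α = 86.8°, φ = 38.8°, δ = 13.7°, β = 1.6°: K_a = 0.2375.

0.238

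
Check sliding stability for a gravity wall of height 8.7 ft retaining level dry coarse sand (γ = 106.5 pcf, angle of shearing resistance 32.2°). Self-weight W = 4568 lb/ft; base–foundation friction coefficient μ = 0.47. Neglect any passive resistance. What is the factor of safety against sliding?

K_a = tan²(45° − 32.2°/2) = 0.3047.
P_a = ½K_aγH² = 0.5×0.3047×106.5×8.7² = 1228 lb/ft, acting at H/3 = 2.900 ft above the base.
FS_sliding = μW / P_a = 0.47×4568 / 1228 = 1.748.

1.75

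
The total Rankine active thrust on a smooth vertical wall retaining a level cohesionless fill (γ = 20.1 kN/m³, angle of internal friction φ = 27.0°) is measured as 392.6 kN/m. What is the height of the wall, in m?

10.2 m

K_a = 0.3755. P_a = ½ K_a γ H² ⇒ H = √(2P_a/(K_a γ)).
H = √(2×392.6/(0.3755×20.1)) = 10.20 m.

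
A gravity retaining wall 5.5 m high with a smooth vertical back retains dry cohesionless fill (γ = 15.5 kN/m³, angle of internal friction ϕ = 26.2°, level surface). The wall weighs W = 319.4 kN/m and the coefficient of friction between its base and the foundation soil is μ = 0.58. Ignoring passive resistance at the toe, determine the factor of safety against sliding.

2.04

K_a = tan²(45° − 26.2°/2) = 0.3874.
P_a = ½K_aγH² = 0.5×0.3874×15.5×5.5² = 90.83 kN/m, acting at H/3 = 1.833 m above the base.
FS_sliding = μW / P_a = 0.58×319.4 / 90.83 = 2.040.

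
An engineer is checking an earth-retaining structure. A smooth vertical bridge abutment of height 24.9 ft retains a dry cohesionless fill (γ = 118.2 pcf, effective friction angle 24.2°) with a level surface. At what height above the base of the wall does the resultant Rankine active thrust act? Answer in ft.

K_a = 0.4185.
The pressure distribution is triangular, so the resultant acts at H/3 above the base = 24.9/3 = 8.300 ft.

8.30 ft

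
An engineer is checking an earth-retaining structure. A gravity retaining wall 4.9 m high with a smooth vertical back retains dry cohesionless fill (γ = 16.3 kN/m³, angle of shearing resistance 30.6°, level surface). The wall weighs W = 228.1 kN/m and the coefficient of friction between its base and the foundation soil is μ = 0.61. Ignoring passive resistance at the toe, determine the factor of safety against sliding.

K_a = tan²(45° − 30.6°/2) = 0.3253.
P_a = ½K_aγH² = 0.5×0.3253×16.3×4.9² = 63.66 kN/m, acting at H/3 = 1.633 m above the base.
FS_sliding = μW / P_a = 0.61×228.1 / 63.66 = 2.186.

2.19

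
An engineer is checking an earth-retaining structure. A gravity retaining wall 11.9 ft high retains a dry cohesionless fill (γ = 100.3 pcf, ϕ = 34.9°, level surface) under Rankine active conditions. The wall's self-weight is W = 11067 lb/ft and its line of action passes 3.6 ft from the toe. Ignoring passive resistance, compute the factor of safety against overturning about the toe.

5.20

K_a = tan²(45° − 34.9°/2) = 0.2721.
P_a = ½K_aγH² = 0.5×0.2721×100.3×11.9² = 1933 lb/ft, acting at H/3 = 3.967 ft above the base.
Overturning moment M_o = P_a × H/3 = 1933 × 3.967 = 7666.
Resisting moment M_r = W × 3.6 = 11067 × 3.6 = 39840.
FS_overturning = M_r/M_o = 39840/7666 = 5.197.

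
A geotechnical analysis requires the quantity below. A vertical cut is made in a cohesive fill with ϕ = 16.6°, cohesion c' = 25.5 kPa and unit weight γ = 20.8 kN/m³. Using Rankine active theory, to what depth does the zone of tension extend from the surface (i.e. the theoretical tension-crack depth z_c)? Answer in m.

3.29 m

K_a = tan²(45° − 16.6°/2) = 0.5556; √K_a = 0.7454.
The active pressure is zero where K_a γ z = 2c√K_a, so z_c = 2c/(γ√K_a) = 2×25.5/(20.8×0.7454) = 3.290 m.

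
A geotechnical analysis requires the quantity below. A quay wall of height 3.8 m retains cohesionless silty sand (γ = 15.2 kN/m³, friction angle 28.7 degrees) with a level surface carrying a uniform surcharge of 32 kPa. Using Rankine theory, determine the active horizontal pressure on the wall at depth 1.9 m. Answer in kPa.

21.4 kPa

K_a = (1 − sin φ)/(1 + sin φ) = 0.3511.
σ_v = γz + q = 15.2 × 1.9 + 32 = 60.88 kPa.
σ_h = K_a σ_v = 0.3511 × 60.88 = 21.38 kPa.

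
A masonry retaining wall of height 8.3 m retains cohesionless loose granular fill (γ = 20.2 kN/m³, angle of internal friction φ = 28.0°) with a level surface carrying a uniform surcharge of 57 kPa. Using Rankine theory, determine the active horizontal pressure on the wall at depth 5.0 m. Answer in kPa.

57.0 kPa

K_a = (1 − sin φ)/(1 + sin φ) = 0.3610.
σ_v = γz + q = 20.2 × 5.0 + 57 = 158.0 kPa.
σ_h = K_a σ_v = 0.3610 × 158.0 = 57.04 kPa.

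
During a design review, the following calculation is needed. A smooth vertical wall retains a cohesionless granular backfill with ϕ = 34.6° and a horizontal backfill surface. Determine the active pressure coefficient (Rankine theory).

K_a = tan²(45° − φ/2) = tan²(27.70°) = 0.2756.

0.276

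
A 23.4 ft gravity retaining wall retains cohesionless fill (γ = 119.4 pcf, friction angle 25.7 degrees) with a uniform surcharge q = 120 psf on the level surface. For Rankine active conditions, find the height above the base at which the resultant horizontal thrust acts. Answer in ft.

8.11 ft

K_a = 0.3950.
Triangular part P₁ = ½K_aγH² = 12910 at H/3 = 7.800 ft; rectangular part P₂ = K_a q H = 1109 at H/2 = 11.70 ft.
ȳ = (P₁·7.800 + P₂·11.70)/(P₁+P₂) = 8.109 ft.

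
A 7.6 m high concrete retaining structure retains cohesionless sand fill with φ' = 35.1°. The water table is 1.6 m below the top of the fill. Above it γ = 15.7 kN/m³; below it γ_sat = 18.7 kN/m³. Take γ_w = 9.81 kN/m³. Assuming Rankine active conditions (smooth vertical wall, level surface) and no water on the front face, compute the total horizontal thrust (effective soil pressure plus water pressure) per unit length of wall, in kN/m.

K_a = tan²(45° − φ/2) = 0.2698.
γ' = 18.7 − 9.81 = 8.890 kN/m³. Depth below WT = 6.0 m.
σ'_h at WT = K_a γ d_w = 6.778 kPa; at base = 6.778 + K_a γ' × 6.0 = 21.17 kPa.
P₁ (0–1.6 m) = ½×6.778×1.6 = 5.423. P₂ (1.6–7.6 m) = ½(6.778+21.17)×6.0 = 83.85.
P_w = ½ γ_w h₂² = 0.5×9.81×6.0² = 176.6. Total = 5.423+83.85+176.6 = 265.9 kN/m.

266 kN/m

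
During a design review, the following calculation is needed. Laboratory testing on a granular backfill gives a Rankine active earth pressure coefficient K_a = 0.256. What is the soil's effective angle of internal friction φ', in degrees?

K_a = tan²(45° − φ/2) ⇒ 45° − φ/2 = arctan(√0.256) = 26.84°.
φ = 2(45° − 26.84°) = 36.32°.

36.3°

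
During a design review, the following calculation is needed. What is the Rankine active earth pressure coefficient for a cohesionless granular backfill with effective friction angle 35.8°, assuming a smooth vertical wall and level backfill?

0.262

K_a = tan²(45° − φ/2) = tan²(27.10°) = 0.2619.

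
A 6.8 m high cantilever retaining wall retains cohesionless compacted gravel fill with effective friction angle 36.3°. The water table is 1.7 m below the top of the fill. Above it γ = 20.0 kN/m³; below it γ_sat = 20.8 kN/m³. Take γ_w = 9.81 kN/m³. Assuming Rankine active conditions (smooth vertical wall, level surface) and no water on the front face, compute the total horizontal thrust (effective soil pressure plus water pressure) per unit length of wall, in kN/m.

216 kN/m

K_a = tan²(45° − φ/2) = 0.2563.
γ' = 20.8 − 9.81 = 10.99 kN/m³. Depth below WT = 5.1 m.
σ'_h at WT = K_a γ d_w = 8.713 kPa; at base = 8.713 + K_a γ' × 5.1 = 23.08 kPa.
P₁ (0–1.7 m) = ½×8.713×1.7 = 7.406. P₂ (1.7–6.8 m) = ½(8.713+23.08)×5.1 = 81.06.
P_w = ½ γ_w h₂² = 0.5×9.81×5.1² = 127.6. Total = 7.406+81.06+127.6 = 216.1 kN/m.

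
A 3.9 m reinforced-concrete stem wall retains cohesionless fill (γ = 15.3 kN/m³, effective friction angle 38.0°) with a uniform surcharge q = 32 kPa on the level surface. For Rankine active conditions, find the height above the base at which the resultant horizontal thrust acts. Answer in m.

1.64 m

K_a = 0.2379.
Triangular part P₁ = ½K_aγH² = 27.68 at H/3 = 1.300 m; rectangular part P₂ = K_a q H = 29.69 at H/2 = 1.950 m.
ȳ = (P₁·1.300 + P₂·1.950)/(P₁+P₂) = 1.636 m.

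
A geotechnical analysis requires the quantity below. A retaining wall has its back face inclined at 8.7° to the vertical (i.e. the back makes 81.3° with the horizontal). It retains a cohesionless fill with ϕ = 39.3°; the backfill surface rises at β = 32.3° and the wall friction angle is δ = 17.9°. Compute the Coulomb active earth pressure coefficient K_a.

K_a = sin²(α+φ) / [sin²α · sin(α−δ) · (1 + √{sin(φ+δ)sin(φ−β) / (sin(α−δ)sin(α+β))})²].
With α = 81.3°, φ = 39.3°, δ = 17.9°, β = 32.3°: K_a = 0.4628.

0.463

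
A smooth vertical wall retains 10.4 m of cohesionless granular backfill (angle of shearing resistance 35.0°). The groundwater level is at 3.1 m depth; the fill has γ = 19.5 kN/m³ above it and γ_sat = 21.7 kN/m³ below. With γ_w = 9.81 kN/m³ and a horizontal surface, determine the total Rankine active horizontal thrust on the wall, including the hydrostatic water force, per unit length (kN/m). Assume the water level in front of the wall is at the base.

492 kN/m

K_a = tan²(45° − φ/2) = 0.2710.
γ' = 21.7 − 9.81 = 11.89 kN/m³. Depth below WT = 7.3 m.
σ'_h at WT = K_a γ d_w = 16.38 kPa; at base = 16.38 + K_a γ' × 7.3 = 39.90 kPa.
P₁ (0–3.1 m) = ½×16.38×3.1 = 25.39. P₂ (3.1–10.4 m) = ½(16.38+39.90)×7.3 = 205.4.
P_w = ½ γ_w h₂² = 0.5×9.81×7.3² = 261.4. Total = 25.39+205.4+261.4 = 492.2 kN/m.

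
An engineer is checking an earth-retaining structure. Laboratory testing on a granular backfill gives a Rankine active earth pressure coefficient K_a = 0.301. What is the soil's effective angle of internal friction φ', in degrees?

K_a = tan²(45° − φ/2) ⇒ 45° − φ/2 = arctan(√0.301) = 28.75°.
φ = 2(45° − 28.75°) = 32.50°.

32.5°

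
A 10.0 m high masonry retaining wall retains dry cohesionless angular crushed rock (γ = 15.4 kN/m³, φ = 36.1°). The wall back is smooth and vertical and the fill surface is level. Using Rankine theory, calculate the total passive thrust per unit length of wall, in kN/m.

2980 kN/m

K_p = tan²(45° + φ/2) = 3.869.
P_p = ½ K_p γ H² = 0.5 × 3.869 × 15.4 × 10.0² = 2979 kN/m.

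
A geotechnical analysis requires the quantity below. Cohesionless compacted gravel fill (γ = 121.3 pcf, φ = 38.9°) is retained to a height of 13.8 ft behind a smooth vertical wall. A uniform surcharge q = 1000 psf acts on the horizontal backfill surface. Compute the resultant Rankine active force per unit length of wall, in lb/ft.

5790 lb/ft

K_a = tan²(45° − φ/2) = 0.2285.
Soil triangle: ½ K_a γ H² = 0.5×0.2285×121.3×13.8² = 2640 lb/ft.
Surcharge rectangle: K_a q H = 0.2285×1000×13.8 = 3154 lb/ft.
Total = 2640 + 3154 = 5793 lb/ft.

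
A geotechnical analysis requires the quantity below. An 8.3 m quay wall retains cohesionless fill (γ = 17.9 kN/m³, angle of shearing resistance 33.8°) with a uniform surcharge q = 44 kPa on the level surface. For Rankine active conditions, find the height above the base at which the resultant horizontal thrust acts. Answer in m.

K_a = 0.2851.
Triangular part P₁ = ½K_aγH² = 175.8 at H/3 = 2.767 m; rectangular part P₂ = K_a q H = 104.1 at H/2 = 4.150 m.
ȳ = (P₁·2.767 + P₂·4.150)/(P₁+P₂) = 3.281 m.

3.28 m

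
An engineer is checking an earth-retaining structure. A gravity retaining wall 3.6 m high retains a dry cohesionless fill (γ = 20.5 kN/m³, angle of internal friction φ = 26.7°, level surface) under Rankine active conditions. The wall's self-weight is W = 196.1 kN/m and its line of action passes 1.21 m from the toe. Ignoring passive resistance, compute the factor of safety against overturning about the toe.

K_a = tan²(45° − 26.7°/2) = 0.3800.
P_a = ½K_aγH² = 0.5×0.3800×20.5×3.6² = 50.47 kN/m, acting at H/3 = 1.200 m above the base.
Overturning moment M_o = P_a × H/3 = 50.47 × 1.200 = 60.57.
Resisting moment M_r = W × 1.21 = 196.1 × 1.21 = 237.3.
FS_overturning = M_r/M_o = 237.3/60.57 = 3.918.

3.92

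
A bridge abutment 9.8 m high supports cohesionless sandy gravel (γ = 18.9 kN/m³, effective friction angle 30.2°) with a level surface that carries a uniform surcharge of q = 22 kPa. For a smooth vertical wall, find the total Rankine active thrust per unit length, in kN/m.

371 kN/m

K_a = tan²(45° − φ/2) = 0.3307.
Soil triangle: ½ K_a γ H² = 0.5×0.3307×18.9×9.8² = 300.1 kN/m.
Surcharge rectangle: K_a q H = 0.3307×22×9.8 = 71.29 kN/m.
Total = 300.1 + 71.29 = 371.4 kN/m.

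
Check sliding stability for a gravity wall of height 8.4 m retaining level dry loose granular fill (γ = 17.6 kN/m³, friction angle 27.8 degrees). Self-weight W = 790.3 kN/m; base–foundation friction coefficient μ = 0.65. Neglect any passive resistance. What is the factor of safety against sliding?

2.27

K_a = tan²(45° − 27.8°/2) = 0.3639.
P_a = ½K_aγH² = 0.5×0.3639×17.6×8.4² = 226.0 kN/m, acting at H/3 = 2.800 m above the base.
FS_sliding = μW / P_a = 0.65×790.3 / 226.0 = 2.273.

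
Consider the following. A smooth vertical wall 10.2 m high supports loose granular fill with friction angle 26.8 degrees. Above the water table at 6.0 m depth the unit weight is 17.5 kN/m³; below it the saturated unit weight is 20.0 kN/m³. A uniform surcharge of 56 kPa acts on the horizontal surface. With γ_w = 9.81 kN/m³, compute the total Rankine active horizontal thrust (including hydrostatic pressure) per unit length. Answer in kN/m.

K_a = tan²(45° − φ/2) = 0.3785.
γ' = 20.0 − 9.81 = 10.19 kN/m³. h₂ = H − d_w = 4.2 m.
σ'_h: at surface K_a·q = 21.19; at WT K_a(q+γd_w) = 60.93; at base K_a(q+γd_w+γ'h₂) = 77.13 kPa.
P₁ = ½(21.19+60.93)×6.0 = 246.4; P₂ = ½(60.93+77.13)×4.2 = 289.9; P_w = ½γ_w h₂² = 86.52.
Total = 246.4+289.9+86.52 = 622.9 kN/m.

623 kN/m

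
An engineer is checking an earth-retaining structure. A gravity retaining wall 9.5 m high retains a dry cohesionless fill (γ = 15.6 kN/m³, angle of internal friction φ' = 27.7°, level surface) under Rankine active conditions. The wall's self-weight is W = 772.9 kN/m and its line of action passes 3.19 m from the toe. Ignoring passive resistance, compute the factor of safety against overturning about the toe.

K_a = tan²(45° − 27.7°/2) = 0.3653.
P_a = ½K_aγH² = 0.5×0.3653×15.6×9.5² = 257.2 kN/m, acting at H/3 = 3.167 m above the base.
Overturning moment M_o = P_a × H/3 = 257.2 × 3.167 = 814.4.
Resisting moment M_r = W × 3.19 = 772.9 × 3.19 = 2466.
FS_overturning = M_r/M_o = 2466/814.4 = 3.027.

3.03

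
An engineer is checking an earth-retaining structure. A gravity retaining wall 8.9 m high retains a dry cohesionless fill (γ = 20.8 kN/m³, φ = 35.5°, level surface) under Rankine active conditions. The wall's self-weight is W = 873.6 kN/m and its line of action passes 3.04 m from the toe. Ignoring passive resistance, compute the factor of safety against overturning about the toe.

4.10

K_a = tan²(45° − 35.5°/2) = 0.2653.
P_a = ½K_aγH² = 0.5×0.2653×20.8×8.9² = 218.5 kN/m, acting at H/3 = 2.967 m above the base.
Overturning moment M_o = P_a × H/3 = 218.5 × 2.967 = 648.3.
Resisting moment M_r = W × 3.04 = 873.6 × 3.04 = 2656.
FS_overturning = M_r/M_o = 2656/648.3 = 4.097.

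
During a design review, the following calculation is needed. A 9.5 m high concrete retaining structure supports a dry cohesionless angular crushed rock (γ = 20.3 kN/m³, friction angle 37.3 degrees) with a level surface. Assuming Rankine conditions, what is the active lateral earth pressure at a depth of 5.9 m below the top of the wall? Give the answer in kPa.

K_a = (1 − sin φ)/(1 + sin φ) = 0.2453.
σ_h = K_a γ z = 0.2453 × 20.3 × 5.9 = 29.38 kPa.

29.4 kPa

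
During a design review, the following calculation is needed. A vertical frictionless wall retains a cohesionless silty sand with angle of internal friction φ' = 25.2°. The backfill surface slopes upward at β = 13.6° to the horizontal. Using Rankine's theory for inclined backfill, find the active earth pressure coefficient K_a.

0.452

K_a = cos β · (cos β − √(cos²β − cos²φ)) / (cos β + √(cos²β − cos²φ)).
cos β = 0.9720, cos φ = 0.9048, √(cos²β − cos²φ) = 0.3550.
K_a = 0.9720 × (0.9720 − 0.3550)/(0.9720 + 0.3550) = 0.4519.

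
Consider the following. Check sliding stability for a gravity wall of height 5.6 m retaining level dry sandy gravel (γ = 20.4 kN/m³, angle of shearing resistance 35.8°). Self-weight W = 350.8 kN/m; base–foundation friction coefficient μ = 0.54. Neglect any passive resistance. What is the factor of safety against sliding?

K_a = tan²(45° − 35.8°/2) = 0.2619.
P_a = ½K_aγH² = 0.5×0.2619×20.4×5.6² = 83.76 kN/m, acting at H/3 = 1.867 m above the base.
FS_sliding = μW / P_a = 0.54×350.8 / 83.76 = 2.262.

2.26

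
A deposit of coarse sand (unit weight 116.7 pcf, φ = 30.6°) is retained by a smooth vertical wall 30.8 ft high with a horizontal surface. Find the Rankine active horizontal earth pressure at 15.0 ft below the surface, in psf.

570 psf

K_a = (1 − sin φ)/(1 + sin φ) = 0.3253.
σ_h = K_a γ z = 0.3253 × 116.7 × 15.0 = 569.5 psf.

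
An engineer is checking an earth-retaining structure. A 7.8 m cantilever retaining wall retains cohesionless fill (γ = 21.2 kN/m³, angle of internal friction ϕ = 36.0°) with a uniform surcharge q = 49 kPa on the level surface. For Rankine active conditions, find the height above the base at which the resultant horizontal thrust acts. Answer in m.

3.08 m

K_a = 0.2596.
Triangular part P₁ = ½K_aγH² = 167.4 at H/3 = 2.600 m; rectangular part P₂ = K_a q H = 99.23 at H/2 = 3.900 m.
ȳ = (P₁·2.600 + P₂·3.900)/(P₁+P₂) = 3.084 m.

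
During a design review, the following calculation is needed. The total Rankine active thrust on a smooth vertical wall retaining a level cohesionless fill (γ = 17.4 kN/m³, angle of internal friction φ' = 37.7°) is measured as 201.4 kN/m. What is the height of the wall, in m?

K_a = 0.2411. P_a = ½ K_a γ H² ⇒ H = √(2P_a/(K_a γ)).
H = √(2×201.4/(0.2411×17.4)) = 9.800 m.

9.80 m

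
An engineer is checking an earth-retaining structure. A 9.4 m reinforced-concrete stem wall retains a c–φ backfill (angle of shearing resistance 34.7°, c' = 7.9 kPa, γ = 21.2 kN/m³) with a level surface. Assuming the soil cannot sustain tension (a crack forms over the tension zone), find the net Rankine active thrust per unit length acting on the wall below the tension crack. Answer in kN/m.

K_a = 0.2745; √K_a = 0.5239.
Tension-crack depth z_c = 2c/(γ√K_a) = 2×7.9/(21.2×0.5239) = 1.423 m.
σ_a at base = K_a γ H − 2c√K_a = 0.2745×21.2×9.4 − 2×7.9×0.5239 = 46.42 kPa.
P_a = ½ × 46.42 × (H − z_c) = 0.5×46.42×7.977 = 185.2 kN/m.

185 kN/m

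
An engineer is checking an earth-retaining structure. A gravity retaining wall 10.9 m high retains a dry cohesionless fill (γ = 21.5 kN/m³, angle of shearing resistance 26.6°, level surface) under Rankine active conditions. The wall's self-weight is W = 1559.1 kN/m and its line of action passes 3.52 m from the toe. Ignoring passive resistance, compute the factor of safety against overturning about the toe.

3.10

K_a = tan²(45° − 26.6°/2) = 0.3814.
P_a = ½K_aγH² = 0.5×0.3814×21.5×10.9² = 487.2 kN/m, acting at H/3 = 3.633 m above the base.
Overturning moment M_o = P_a × H/3 = 487.2 × 3.633 = 1770.
Resisting moment M_r = W × 3.52 = 1559.1 × 3.52 = 5488.
FS_overturning = M_r/M_o = 5488/1770 = 3.100.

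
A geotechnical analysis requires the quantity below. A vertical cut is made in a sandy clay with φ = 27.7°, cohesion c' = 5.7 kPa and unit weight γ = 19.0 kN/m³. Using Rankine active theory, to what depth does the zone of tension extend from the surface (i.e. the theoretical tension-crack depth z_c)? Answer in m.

K_a = tan²(45° − 27.7°/2) = 0.3653; √K_a = 0.6044.
The active pressure is zero where K_a γ z = 2c√K_a, so z_c = 2c/(γ√K_a) = 2×5.7/(19.0×0.6044) = 0.9927 m.

0.993 m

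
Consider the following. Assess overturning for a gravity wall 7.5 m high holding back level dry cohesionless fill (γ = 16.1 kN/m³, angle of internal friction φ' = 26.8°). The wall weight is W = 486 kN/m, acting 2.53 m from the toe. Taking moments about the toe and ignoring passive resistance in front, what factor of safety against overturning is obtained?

2.87

K_a = tan²(45° − 26.8°/2) = 0.3785.
P_a = ½K_aγH² = 0.5×0.3785×16.1×7.5² = 171.4 kN/m, acting at H/3 = 2.500 m above the base.
Overturning moment M_o = P_a × H/3 = 171.4 × 2.500 = 428.4.
Resisting moment M_r = W × 2.53 = 486 × 2.53 = 1230.
FS_overturning = M_r/M_o = 1230/428.4 = 2.870.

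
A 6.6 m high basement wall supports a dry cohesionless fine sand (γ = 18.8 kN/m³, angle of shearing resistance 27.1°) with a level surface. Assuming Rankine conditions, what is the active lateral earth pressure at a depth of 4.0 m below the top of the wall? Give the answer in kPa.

28.1 kPa

K_a = (1 − sin φ)/(1 + sin φ) = 0.3741.
σ_h = K_a γ z = 0.3741 × 18.8 × 4.0 = 28.13 kPa.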